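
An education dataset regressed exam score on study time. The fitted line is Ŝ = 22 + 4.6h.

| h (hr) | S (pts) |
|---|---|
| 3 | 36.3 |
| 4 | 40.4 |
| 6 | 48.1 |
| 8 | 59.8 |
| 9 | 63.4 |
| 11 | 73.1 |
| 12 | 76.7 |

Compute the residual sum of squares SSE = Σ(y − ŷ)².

h=3: Ŝ = 22 + 4.6·3 = 35.8; e = 36.3 − 35.8 = 0.5
h=4: Ŝ = 22 + 4.6·4 = 40.4; e = 40.4 − 40.4 = 0
h=6: Ŝ = 22 + 4.6·6 = 49.6; e = 48.1 − 49.6 = -1.5
h=8: Ŝ = 22 + 4.6·8 = 58.8; e = 59.8 − 58.8 = 1
h=9: Ŝ = 22 + 4.6·9 = 63.4; e = 63.4 − 63.4 = 0
h=11: Ŝ = 22 + 4.6·11 = 72.6; e = 73.1 − 72.6 = 0.5
h=12: Ŝ = 22 + 4.6·12 = 77.2; e = 76.7 − 77.2 = -0.5
SSE = 0.25 + 0 + 2.25 + 1 + 0 + 0.25 + 0.25 = 4

SSE = 4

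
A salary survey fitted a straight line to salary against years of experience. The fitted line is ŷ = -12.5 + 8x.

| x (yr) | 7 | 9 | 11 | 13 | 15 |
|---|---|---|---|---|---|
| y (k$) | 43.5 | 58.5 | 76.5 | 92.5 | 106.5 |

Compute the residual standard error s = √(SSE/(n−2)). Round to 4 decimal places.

x=7: ŷ = -12.5 + 8·7 = 43.5; r = 43.5 − 43.5 = 0
x=9: ŷ = -12.5 + 8·9 = 59.5; r = 58.5 − 59.5 = -1
x=11: ŷ = -12.5 + 8·11 = 75.5; r = 76.5 − 75.5 = 1
x=13: ŷ = -12.5 + 8·13 = 91.5; r = 92.5 − 91.5 = 1
x=15: ŷ = -12.5 + 8·15 = 107.5; r = 106.5 − 107.5 = -1
SSE = 0 + 1 + 1 + 1 + 1 = 4
s = √(4/3) = √1.33333 ≈ 1.1547

s = 1.1547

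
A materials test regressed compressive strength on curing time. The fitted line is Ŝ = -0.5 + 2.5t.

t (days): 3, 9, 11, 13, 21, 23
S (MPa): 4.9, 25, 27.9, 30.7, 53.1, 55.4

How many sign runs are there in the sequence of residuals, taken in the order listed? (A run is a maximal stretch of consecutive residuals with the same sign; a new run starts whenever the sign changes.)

t=3: Ŝ = -0.5 + 2.5·3 = 7; r = 4.9 − 7 = -2.1
t=9: Ŝ = -0.5 + 2.5·9 = 22; r = 25 − 22 = 3
t=11: Ŝ = -0.5 + 2.5·11 = 27; r = 27.9 − 27 = 0.9
t=13: Ŝ = -0.5 + 2.5·13 = 32; r = 30.7 − 32 = -1.3
t=21: Ŝ = -0.5 + 2.5·21 = 52; r = 53.1 − 52 = 1.1
t=23: Ŝ = -0.5 + 2.5·23 = 57; r = 55.4 − 57 = -1.6
Signs: − + + − + −
Runs: −×1, +×2, −×1, +×1, −×1 → 5

5 runs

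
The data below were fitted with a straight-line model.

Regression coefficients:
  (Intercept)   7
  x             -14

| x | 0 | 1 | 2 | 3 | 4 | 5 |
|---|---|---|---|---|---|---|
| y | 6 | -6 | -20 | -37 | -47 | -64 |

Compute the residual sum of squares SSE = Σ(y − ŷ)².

SSE = 12

x=0: ŷ = 7 − 14·0 = 7; r = 6 − 7 = -1
x=1: ŷ = 7 − 14·1 = -7; r = -6 − (-7) = 1
x=2: ŷ = 7 − 14·2 = -21; r = -20 − (-21) = 1
x=3: ŷ = 7 − 14·3 = -35; r = -37 − (-35) = -2
x=4: ŷ = 7 − 14·4 = -49; r = -47 − (-49) = 2
x=5: ŷ = 7 − 14·5 = -63; r = -64 − (-63) = -1
SSE = 1 + 1 + 1 + 4 + 4 + 1 = 12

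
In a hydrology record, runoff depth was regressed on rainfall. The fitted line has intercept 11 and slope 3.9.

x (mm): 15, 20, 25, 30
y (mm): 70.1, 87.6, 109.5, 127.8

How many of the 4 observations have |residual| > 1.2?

1

x=15: ŷ = 11 + 3.9·15 = 69.5; e = 70.1 − 69.5 = 0.6
x=20: ŷ = 11 + 3.9·20 = 89; e = 87.6 − 89 = -1.4
x=25: ŷ = 11 + 3.9·25 = 108.5; e = 109.5 − 108.5 = 1
x=30: ŷ = 11 + 3.9·30 = 128; e = 127.8 − 128 = -0.2
|e| > 1.2: x=20 (|e|=1.4) → 1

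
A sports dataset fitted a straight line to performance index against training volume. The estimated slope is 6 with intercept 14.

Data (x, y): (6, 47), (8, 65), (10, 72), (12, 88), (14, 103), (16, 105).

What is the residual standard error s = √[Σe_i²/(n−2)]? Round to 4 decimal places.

x=6: ŷ = 14 + 6·6 = 50; e = 47 − 50 = -3
x=8: ŷ = 14 + 6·8 = 62; e = 65 − 62 = 3
x=10: ŷ = 14 + 6·10 = 74; e = 72 − 74 = -2
x=12: ŷ = 14 + 6·12 = 86; e = 88 − 86 = 2
x=14: ŷ = 14 + 6·14 = 98; e = 103 − 98 = 5
x=16: ŷ = 14 + 6·16 = 110; e = 105 − 110 = -5
SSE = 9 + 9 + 4 + 4 + 25 + 25 = 76
s = √(76/4) = √19 ≈ 4.3589

s = 4.3589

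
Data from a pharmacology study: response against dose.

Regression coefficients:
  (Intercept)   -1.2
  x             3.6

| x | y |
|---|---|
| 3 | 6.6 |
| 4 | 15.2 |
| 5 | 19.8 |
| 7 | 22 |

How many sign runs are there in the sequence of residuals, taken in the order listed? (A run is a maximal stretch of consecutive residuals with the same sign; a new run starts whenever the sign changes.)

3 runs

x=3: ŷ = -1.2 + 3.6·3 = 9.6; r = 6.6 − 9.6 = -3
x=4: ŷ = -1.2 + 3.6·4 = 13.2; r = 15.2 − 13.2 = 2
x=5: ŷ = -1.2 + 3.6·5 = 16.8; r = 19.8 − 16.8 = 3
x=7: ŷ = -1.2 + 3.6·7 = 24; r = 22 − 24 = -2
Signs: − + + −
Runs: −×1, +×2, −×1 → 3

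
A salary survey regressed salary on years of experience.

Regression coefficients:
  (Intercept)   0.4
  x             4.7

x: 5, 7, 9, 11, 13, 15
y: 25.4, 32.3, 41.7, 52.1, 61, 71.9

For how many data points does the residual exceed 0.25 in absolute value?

5

x=5: ŷ = 0.4 + 4.7·5 = 23.9; e = 25.4 − 23.9 = 1.5
x=7: ŷ = 0.4 + 4.7·7 = 33.3; e = 32.3 − 33.3 = -1
x=9: ŷ = 0.4 + 4.7·9 = 42.7; e = 41.7 − 42.7 = -1
x=11: ŷ = 0.4 + 4.7·11 = 52.1; e = 52.1 − 52.1 = 0
x=13: ŷ = 0.4 + 4.7·13 = 61.5; e = 61 − 61.5 = -0.5
x=15: ŷ = 0.4 + 4.7·15 = 70.9; e = 71.9 − 70.9 = 1
|e| > 0.25: x=5 (|e|=1.5), x=7 (|e|=1), x=9 (|e|=1), x=13 (|e|=0.5), x=15 (|e|=1) → 5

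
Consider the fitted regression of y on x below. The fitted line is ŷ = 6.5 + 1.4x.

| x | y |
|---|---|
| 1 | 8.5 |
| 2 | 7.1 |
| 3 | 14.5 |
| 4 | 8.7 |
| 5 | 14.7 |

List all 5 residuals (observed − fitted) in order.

0.6, -2.2, 3.8, -3.4, 1.2

x=1: ŷ = 6.5 + 1.4·1 = 7.9; e = 8.5 − 7.9 = 0.6
x=2: ŷ = 6.5 + 1.4·2 = 9.3; e = 7.1 − 9.3 = -2.2
x=3: ŷ = 6.5 + 1.4·3 = 10.7; e = 14.5 − 10.7 = 3.8
x=4: ŷ = 6.5 + 1.4·4 = 12.1; e = 8.7 − 12.1 = -3.4
x=5: ŷ = 6.5 + 1.4·5 = 13.5; e = 14.7 − 13.5 = 1.2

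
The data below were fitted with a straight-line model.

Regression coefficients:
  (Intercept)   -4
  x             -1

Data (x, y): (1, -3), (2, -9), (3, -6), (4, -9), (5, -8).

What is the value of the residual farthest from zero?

x=1: ŷ = -4 − 1 = -5; e = -3 − (-5) = 2
x=2: ŷ = -4 − 2 = -6; e = -9 − (-6) = -3
x=3: ŷ = -4 − 3 = -7; e = -6 − (-7) = 1
x=4: ŷ = -4 − 4 = -8; e = -9 − (-8) = -1
x=5: ŷ = -4 − 5 = -9; e = -8 − (-9) = 1
Largest |e| is 3 at x = 2, residual -3.

e = -3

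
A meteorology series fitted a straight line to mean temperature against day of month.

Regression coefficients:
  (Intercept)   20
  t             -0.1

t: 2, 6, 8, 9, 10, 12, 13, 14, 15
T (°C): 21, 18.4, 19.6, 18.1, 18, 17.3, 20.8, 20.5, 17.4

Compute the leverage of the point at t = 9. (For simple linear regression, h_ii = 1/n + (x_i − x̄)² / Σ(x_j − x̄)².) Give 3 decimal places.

t̄ = (2 + 6 + 8 + 9 + 10 + 12 + 13 + 14 + 15)/9 = 9.88889
Σ(t − t̄)² = 62.2346 + 15.1235 + 3.5679 + 0.790123 + 0.0123457 + 4.45679 + 9.67901 + 16.9012 + 26.1235 = 138.889
h = 1/9 + (-0.888889)²/138.889 = 0.111111 + 0.00568889 = 0.117

h = 0.117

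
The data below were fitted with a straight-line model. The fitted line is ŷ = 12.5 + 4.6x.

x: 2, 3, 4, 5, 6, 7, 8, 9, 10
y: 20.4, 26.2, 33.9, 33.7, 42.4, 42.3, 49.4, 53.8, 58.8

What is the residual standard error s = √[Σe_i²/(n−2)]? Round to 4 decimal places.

s = 1.8936

x=2: ŷ = 12.5 + 4.6·2 = 21.7; e = 20.4 − 21.7 = -1.3
x=3: ŷ = 12.5 + 4.6·3 = 26.3; e = 26.2 − 26.3 = -0.1
x=4: ŷ = 12.5 + 4.6·4 = 30.9; e = 33.9 − 30.9 = 3
x=5: ŷ = 12.5 + 4.6·5 = 35.5; e = 33.7 − 35.5 = -1.8
x=6: ŷ = 12.5 + 4.6·6 = 40.1; e = 42.4 − 40.1 = 2.3
x=7: ŷ = 12.5 + 4.6·7 = 44.7; e = 42.3 − 44.7 = -2.4
x=8: ŷ = 12.5 + 4.6·8 = 49.3; e = 49.4 − 49.3 = 0.1
x=9: ŷ = 12.5 + 4.6·9 = 53.9; e = 53.8 − 53.9 = -0.1
x=10: ŷ = 12.5 + 4.6·10 = 58.5; e = 58.8 − 58.5 = 0.3
SSE = 1.69 + 0.01 + 9 + 3.24 + 5.29 + 5.76 + 0.01 + 0.01 + 0.09 = 25.1
s = √(25.1/7) = √3.58571 ≈ 1.8936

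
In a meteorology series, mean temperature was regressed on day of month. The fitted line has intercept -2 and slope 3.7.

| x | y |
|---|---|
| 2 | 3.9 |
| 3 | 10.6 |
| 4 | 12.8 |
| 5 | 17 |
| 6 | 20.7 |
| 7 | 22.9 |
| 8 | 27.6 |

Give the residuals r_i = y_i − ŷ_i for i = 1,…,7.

x=2: ŷ = -2 + 3.7·2 = 5.4; r = 3.9 − 5.4 = -1.5
x=3: ŷ = -2 + 3.7·3 = 9.1; r = 10.6 − 9.1 = 1.5
x=4: ŷ = -2 + 3.7·4 = 12.8; r = 12.8 − 12.8 = 0
x=5: ŷ = -2 + 3.7·5 = 16.5; r = 17 − 16.5 = 0.5
x=6: ŷ = -2 + 3.7·6 = 20.2; r = 20.7 − 20.2 = 0.5
x=7: ŷ = -2 + 3.7·7 = 23.9; r = 22.9 − 23.9 = -1
x=8: ŷ = -2 + 3.7·8 = 27.6; r = 27.6 − 27.6 = 0

-1.5, 1.5, 0, 0.5, 0.5, -1, 0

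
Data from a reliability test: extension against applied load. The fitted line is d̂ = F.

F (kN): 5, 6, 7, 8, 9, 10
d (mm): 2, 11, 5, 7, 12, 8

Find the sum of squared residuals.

SSE = 52

F=5: d̂ = 5 = 5; r = 2 − 5 = -3
F=6: d̂ = 6 = 6; r = 11 − 6 = 5
F=7: d̂ = 7 = 7; r = 5 − 7 = -2
F=8: d̂ = 8 = 8; r = 7 − 8 = -1
F=9: d̂ = 9 = 9; r = 12 − 9 = 3
F=10: d̂ = 10 = 10; r = 8 − 10 = -2
SSE = 9 + 25 + 4 + 1 + 9 + 4 = 52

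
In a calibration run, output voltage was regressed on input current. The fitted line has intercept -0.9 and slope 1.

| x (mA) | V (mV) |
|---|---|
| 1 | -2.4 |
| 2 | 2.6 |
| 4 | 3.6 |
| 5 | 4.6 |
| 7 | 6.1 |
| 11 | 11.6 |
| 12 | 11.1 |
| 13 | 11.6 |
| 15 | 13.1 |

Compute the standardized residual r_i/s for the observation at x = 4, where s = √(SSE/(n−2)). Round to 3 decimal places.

x=1: ŷ = -0.9 + 1 = 0.1; r = -2.4 − 0.1 = -2.5
x=2: ŷ = -0.9 + 2 = 1.1; r = 2.6 − 1.1 = 1.5
x=4: ŷ = -0.9 + 4 = 3.1; r = 3.6 − 3.1 = 0.5
x=5: ŷ = -0.9 + 5 = 4.1; r = 4.6 − 4.1 = 0.5
x=7: ŷ = -0.9 + 7 = 6.1; r = 6.1 − 6.1 = 0
x=11: ŷ = -0.9 + 11 = 10.1; r = 11.6 − 10.1 = 1.5
x=12: ŷ = -0.9 + 12 = 11.1; r = 11.1 − 11.1 = 0
x=13: ŷ = -0.9 + 13 = 12.1; r = 11.6 − 12.1 = -0.5
x=15: ŷ = -0.9 + 15 = 14.1; r = 13.1 − 14.1 = -1
SSE = 6.25 + 2.25 + 0.25 + 0.25 + 0 + 2.25 + 0 + 0.25 + 1 = 12.5
s = √(12.5/7) = 1.33631
r/s = 0.5 / 1.33631 = 0.374

0.374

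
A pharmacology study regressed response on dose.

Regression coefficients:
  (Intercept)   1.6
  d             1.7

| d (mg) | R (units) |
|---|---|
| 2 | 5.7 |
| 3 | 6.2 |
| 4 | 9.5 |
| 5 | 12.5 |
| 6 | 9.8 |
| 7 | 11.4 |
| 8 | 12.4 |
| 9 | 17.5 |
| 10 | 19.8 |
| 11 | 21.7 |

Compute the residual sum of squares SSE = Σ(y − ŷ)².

d=2: ŷ = 1.6 + 1.7·2 = 5; e = 5.7 − 5 = 0.7
d=3: ŷ = 1.6 + 1.7·3 = 6.7; e = 6.2 − 6.7 = -0.5
d=4: ŷ = 1.6 + 1.7·4 = 8.4; e = 9.5 − 8.4 = 1.1
d=5: ŷ = 1.6 + 1.7·5 = 10.1; e = 12.5 − 10.1 = 2.4
d=6: ŷ = 1.6 + 1.7·6 = 11.8; e = 9.8 − 11.8 = -2
d=7: ŷ = 1.6 + 1.7·7 = 13.5; e = 11.4 − 13.5 = -2.1
d=8: ŷ = 1.6 + 1.7·8 = 15.2; e = 12.4 − 15.2 = -2.8
d=9: ŷ = 1.6 + 1.7·9 = 16.9; e = 17.5 − 16.9 = 0.6
d=10: ŷ = 1.6 + 1.7·10 = 18.6; e = 19.8 − 18.6 = 1.2
d=11: ŷ = 1.6 + 1.7·11 = 20.3; e = 21.7 − 20.3 = 1.4
SSE = 0.49 + 0.25 + 1.21 + 5.76 + 4 + 4.41 + 7.84 + 0.36 + 1.44 + 1.96 = 27.72

SSE = 27.72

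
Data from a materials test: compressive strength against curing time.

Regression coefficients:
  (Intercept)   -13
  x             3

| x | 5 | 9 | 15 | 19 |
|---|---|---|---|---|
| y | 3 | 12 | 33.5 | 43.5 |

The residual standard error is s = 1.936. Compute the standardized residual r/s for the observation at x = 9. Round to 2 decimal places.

-1.03

ŷ = -13 + 3·9 = 14
r = 12 − 14 = -2
r/s = -2 / 1.936 = -1.03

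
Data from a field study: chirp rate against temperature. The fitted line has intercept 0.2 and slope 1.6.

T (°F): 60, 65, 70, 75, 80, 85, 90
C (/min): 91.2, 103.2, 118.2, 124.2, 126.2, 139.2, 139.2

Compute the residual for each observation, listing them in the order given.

-5, -1, 6, 4, -2, 3, -5

T=60: ŷ = 0.2 + 1.6·60 = 96.2; e = 91.2 − 96.2 = -5
T=65: ŷ = 0.2 + 1.6·65 = 104.2; e = 103.2 − 104.2 = -1
T=70: ŷ = 0.2 + 1.6·70 = 112.2; e = 118.2 − 112.2 = 6
T=75: ŷ = 0.2 + 1.6·75 = 120.2; e = 124.2 − 120.2 = 4
T=80: ŷ = 0.2 + 1.6·80 = 128.2; e = 126.2 − 128.2 = -2
T=85: ŷ = 0.2 + 1.6·85 = 136.2; e = 139.2 − 136.2 = 3
T=90: ŷ = 0.2 + 1.6·90 = 144.2; e = 139.2 − 144.2 = -5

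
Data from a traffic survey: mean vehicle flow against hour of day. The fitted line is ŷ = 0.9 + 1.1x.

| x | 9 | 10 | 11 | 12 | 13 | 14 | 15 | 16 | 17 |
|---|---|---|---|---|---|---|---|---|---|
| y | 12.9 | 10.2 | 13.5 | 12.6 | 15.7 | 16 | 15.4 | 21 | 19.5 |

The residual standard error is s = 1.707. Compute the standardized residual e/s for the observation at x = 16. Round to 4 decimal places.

ŷ = 0.9 + 1.1·16 = 18.5
e = 21 − 18.5 = 2.5
e/s = 2.5 / 1.707 = 1.4646

1.4646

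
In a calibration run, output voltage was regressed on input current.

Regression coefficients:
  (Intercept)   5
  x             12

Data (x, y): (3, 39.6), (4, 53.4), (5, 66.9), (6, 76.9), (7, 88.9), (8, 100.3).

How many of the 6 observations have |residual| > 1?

x=3: ŷ = 5 + 12·3 = 41; r = 39.6 − 41 = -1.4
x=4: ŷ = 5 + 12·4 = 53; r = 53.4 − 53 = 0.4
x=5: ŷ = 5 + 12·5 = 65; r = 66.9 − 65 = 1.9
x=6: ŷ = 5 + 12·6 = 77; r = 76.9 − 77 = -0.1
x=7: ŷ = 5 + 12·7 = 89; r = 88.9 − 89 = -0.1
x=8: ŷ = 5 + 12·8 = 101; r = 100.3 − 101 = -0.7
|r| > 1: x=3 (|r|=1.4), x=5 (|r|=1.9) → 2

2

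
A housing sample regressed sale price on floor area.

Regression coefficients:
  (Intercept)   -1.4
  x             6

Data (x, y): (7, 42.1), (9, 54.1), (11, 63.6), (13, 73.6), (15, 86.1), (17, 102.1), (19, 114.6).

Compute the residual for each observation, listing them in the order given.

x=7: ŷ = -1.4 + 6·7 = 40.6; r = 42.1 − 40.6 = 1.5
x=9: ŷ = -1.4 + 6·9 = 52.6; r = 54.1 − 52.6 = 1.5
x=11: ŷ = -1.4 + 6·11 = 64.6; r = 63.6 − 64.6 = -1
x=13: ŷ = -1.4 + 6·13 = 76.6; r = 73.6 − 76.6 = -3
x=15: ŷ = -1.4 + 6·15 = 88.6; r = 86.1 − 88.6 = -2.5
x=17: ŷ = -1.4 + 6·17 = 100.6; r = 102.1 − 100.6 = 1.5
x=19: ŷ = -1.4 + 6·19 = 112.6; r = 114.6 − 112.6 = 2

1.5, 1.5, -1, -3, -2.5, 1.5, 2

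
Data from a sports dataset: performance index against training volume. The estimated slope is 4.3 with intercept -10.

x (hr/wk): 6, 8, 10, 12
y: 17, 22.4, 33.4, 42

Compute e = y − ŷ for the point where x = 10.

e = 0.4

ŷ = -10 + 4.3·10 = 33
e = 33.4 − 33 = 0.4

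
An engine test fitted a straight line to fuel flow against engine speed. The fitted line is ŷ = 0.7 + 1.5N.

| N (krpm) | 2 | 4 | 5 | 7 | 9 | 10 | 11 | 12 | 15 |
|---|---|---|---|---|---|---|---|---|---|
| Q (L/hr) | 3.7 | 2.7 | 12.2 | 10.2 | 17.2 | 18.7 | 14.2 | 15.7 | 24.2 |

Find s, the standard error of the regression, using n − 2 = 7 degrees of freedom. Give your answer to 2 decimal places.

s = 3.16

N=2: ŷ = 0.7 + 1.5·2 = 3.7; e = 3.7 − 3.7 = 0
N=4: ŷ = 0.7 + 1.5·4 = 6.7; e = 2.7 − 6.7 = -4
N=5: ŷ = 0.7 + 1.5·5 = 8.2; e = 12.2 − 8.2 = 4
N=7: ŷ = 0.7 + 1.5·7 = 11.2; e = 10.2 − 11.2 = -1
N=9: ŷ = 0.7 + 1.5·9 = 14.2; e = 17.2 − 14.2 = 3
N=10: ŷ = 0.7 + 1.5·10 = 15.7; e = 18.7 − 15.7 = 3
N=11: ŷ = 0.7 + 1.5·11 = 17.2; e = 14.2 − 17.2 = -3
N=12: ŷ = 0.7 + 1.5·12 = 18.7; e = 15.7 − 18.7 = -3
N=15: ŷ = 0.7 + 1.5·15 = 23.2; e = 24.2 − 23.2 = 1
SSE = 0 + 16 + 16 + 1 + 9 + 9 + 9 + 9 + 1 = 70
s = √(70/7) = √10 ≈ 3.16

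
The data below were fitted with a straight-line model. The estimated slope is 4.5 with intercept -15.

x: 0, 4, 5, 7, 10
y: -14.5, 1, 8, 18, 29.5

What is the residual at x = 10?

ŷ = -15 + 4.5·10 = 30
e = 29.5 − 30 = -0.5

e = -0.5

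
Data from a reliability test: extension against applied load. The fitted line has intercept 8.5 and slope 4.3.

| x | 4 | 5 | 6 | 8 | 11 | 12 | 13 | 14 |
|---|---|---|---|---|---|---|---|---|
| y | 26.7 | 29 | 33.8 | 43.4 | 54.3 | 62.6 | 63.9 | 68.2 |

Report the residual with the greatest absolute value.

r = 2.5

x=4: ŷ = 8.5 + 4.3·4 = 25.7; r = 26.7 − 25.7 = 1
x=5: ŷ = 8.5 + 4.3·5 = 30; r = 29 − 30 = -1
x=6: ŷ = 8.5 + 4.3·6 = 34.3; r = 33.8 − 34.3 = -0.5
x=8: ŷ = 8.5 + 4.3·8 = 42.9; r = 43.4 − 42.9 = 0.5
x=11: ŷ = 8.5 + 4.3·11 = 55.8; r = 54.3 − 55.8 = -1.5
x=12: ŷ = 8.5 + 4.3·12 = 60.1; r = 62.6 − 60.1 = 2.5
x=13: ŷ = 8.5 + 4.3·13 = 64.4; r = 63.9 − 64.4 = -0.5
x=14: ŷ = 8.5 + 4.3·14 = 68.7; r = 68.2 − 68.7 = -0.5
Largest |r| is 2.5 at x = 12, residual 2.5.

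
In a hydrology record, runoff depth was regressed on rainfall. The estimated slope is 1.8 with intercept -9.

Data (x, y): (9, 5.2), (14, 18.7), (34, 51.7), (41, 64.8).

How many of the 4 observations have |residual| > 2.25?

x=9: ŷ = -9 + 1.8·9 = 7.2; e = 5.2 − 7.2 = -2
x=14: ŷ = -9 + 1.8·14 = 16.2; e = 18.7 − 16.2 = 2.5
x=34: ŷ = -9 + 1.8·34 = 52.2; e = 51.7 − 52.2 = -0.5
x=41: ŷ = -9 + 1.8·41 = 64.8; e = 64.8 − 64.8 = 0
|e| > 2.25: x=14 (|e|=2.5) → 1

1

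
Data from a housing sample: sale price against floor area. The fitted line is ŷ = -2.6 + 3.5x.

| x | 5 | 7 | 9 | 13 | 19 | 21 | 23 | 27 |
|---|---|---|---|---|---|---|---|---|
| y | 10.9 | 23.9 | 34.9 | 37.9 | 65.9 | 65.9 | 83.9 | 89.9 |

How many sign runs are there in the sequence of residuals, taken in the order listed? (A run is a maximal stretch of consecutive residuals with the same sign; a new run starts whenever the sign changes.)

7 runs

x=5: ŷ = -2.6 + 3.5·5 = 14.9; e = 10.9 − 14.9 = -4
x=7: ŷ = -2.6 + 3.5·7 = 21.9; e = 23.9 − 21.9 = 2
x=9: ŷ = -2.6 + 3.5·9 = 28.9; e = 34.9 − 28.9 = 6
x=13: ŷ = -2.6 + 3.5·13 = 42.9; e = 37.9 − 42.9 = -5
x=19: ŷ = -2.6 + 3.5·19 = 63.9; e = 65.9 − 63.9 = 2
x=21: ŷ = -2.6 + 3.5·21 = 70.9; e = 65.9 − 70.9 = -5
x=23: ŷ = -2.6 + 3.5·23 = 77.9; e = 83.9 − 77.9 = 6
x=27: ŷ = -2.6 + 3.5·27 = 91.9; e = 89.9 − 91.9 = -2
Signs: − + + − + − + −
Runs: −×1, +×2, −×1, +×1, −×1, +×1, −×1 → 7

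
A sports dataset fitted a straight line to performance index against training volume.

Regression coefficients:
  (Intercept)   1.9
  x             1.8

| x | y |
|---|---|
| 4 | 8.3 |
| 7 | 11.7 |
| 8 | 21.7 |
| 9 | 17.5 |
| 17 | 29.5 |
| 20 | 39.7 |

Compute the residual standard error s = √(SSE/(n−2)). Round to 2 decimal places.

x=4: ŷ = 1.9 + 1.8·4 = 9.1; r = 8.3 − 9.1 = -0.8
x=7: ŷ = 1.9 + 1.8·7 = 14.5; r = 11.7 − 14.5 = -2.8
x=8: ŷ = 1.9 + 1.8·8 = 16.3; r = 21.7 − 16.3 = 5.4
x=9: ŷ = 1.9 + 1.8·9 = 18.1; r = 17.5 − 18.1 = -0.6
x=17: ŷ = 1.9 + 1.8·17 = 32.5; r = 29.5 − 32.5 = -3
x=20: ŷ = 1.9 + 1.8·20 = 37.9; r = 39.7 − 37.9 = 1.8
SSE = 0.64 + 7.84 + 29.16 + 0.36 + 9 + 3.24 = 50.24
s = √(50.24/4) = √12.56 ≈ 3.54

s = 3.54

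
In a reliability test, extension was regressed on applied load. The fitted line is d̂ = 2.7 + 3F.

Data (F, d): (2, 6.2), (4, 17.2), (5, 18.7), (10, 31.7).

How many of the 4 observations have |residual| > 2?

F=2: d̂ = 2.7 + 3·2 = 8.7; r = 6.2 − 8.7 = -2.5
F=4: d̂ = 2.7 + 3·4 = 14.7; r = 17.2 − 14.7 = 2.5
F=5: d̂ = 2.7 + 3·5 = 17.7; r = 18.7 − 17.7 = 1
F=10: d̂ = 2.7 + 3·10 = 32.7; r = 31.7 − 32.7 = -1
|r| > 2: F=2 (|r|=2.5), F=4 (|r|=2.5) → 2

2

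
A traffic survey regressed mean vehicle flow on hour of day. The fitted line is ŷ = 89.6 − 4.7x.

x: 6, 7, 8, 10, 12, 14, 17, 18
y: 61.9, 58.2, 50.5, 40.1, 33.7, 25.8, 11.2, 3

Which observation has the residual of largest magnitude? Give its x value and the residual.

x = 10, e = -2.5

x=6: ŷ = 89.6 − 4.7·6 = 61.4; e = 61.9 − 61.4 = 0.5
x=7: ŷ = 89.6 − 4.7·7 = 56.7; e = 58.2 − 56.7 = 1.5
x=8: ŷ = 89.6 − 4.7·8 = 52; e = 50.5 − 52 = -1.5
x=10: ŷ = 89.6 − 4.7·10 = 42.6; e = 40.1 − 42.6 = -2.5
x=12: ŷ = 89.6 − 4.7·12 = 33.2; e = 33.7 − 33.2 = 0.5
x=14: ŷ = 89.6 − 4.7·14 = 23.8; e = 25.8 − 23.8 = 2
x=17: ŷ = 89.6 − 4.7·17 = 9.7; e = 11.2 − 9.7 = 1.5
x=18: ŷ = 89.6 − 4.7·18 = 5; e = 3 − 5 = -2
Largest |e| is 2.5 at x = 10, residual -2.5.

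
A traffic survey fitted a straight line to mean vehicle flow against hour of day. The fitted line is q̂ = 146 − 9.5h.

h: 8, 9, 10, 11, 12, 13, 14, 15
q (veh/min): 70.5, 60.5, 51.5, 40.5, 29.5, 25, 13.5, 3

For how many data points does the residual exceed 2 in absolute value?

2

h=8: q̂ = 146 − 9.5·8 = 70; e = 70.5 − 70 = 0.5
h=9: q̂ = 146 − 9.5·9 = 60.5; e = 60.5 − 60.5 = 0
h=10: q̂ = 146 − 9.5·10 = 51; e = 51.5 − 51 = 0.5
h=11: q̂ = 146 − 9.5·11 = 41.5; e = 40.5 − 41.5 = -1
h=12: q̂ = 146 − 9.5·12 = 32; e = 29.5 − 32 = -2.5
h=13: q̂ = 146 − 9.5·13 = 22.5; e = 25 − 22.5 = 2.5
h=14: q̂ = 146 − 9.5·14 = 13; e = 13.5 − 13 = 0.5
h=15: q̂ = 146 − 9.5·15 = 3.5; e = 3 − 3.5 = -0.5
|e| > 2: h=12 (|e|=2.5), h=13 (|e|=2.5) → 2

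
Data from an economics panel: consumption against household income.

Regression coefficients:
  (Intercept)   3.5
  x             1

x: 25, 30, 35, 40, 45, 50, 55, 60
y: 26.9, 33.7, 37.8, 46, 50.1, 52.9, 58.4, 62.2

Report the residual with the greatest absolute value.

x=25: ŷ = 3.5 + 25 = 28.5; r = 26.9 − 28.5 = -1.6
x=30: ŷ = 3.5 + 30 = 33.5; r = 33.7 − 33.5 = 0.2
x=35: ŷ = 3.5 + 35 = 38.5; r = 37.8 − 38.5 = -0.7
x=40: ŷ = 3.5 + 40 = 43.5; r = 46 − 43.5 = 2.5
x=45: ŷ = 3.5 + 45 = 48.5; r = 50.1 − 48.5 = 1.6
x=50: ŷ = 3.5 + 50 = 53.5; r = 52.9 − 53.5 = -0.6
x=55: ŷ = 3.5 + 55 = 58.5; r = 58.4 − 58.5 = -0.1
x=60: ŷ = 3.5 + 60 = 63.5; r = 62.2 − 63.5 = -1.3
Largest |r| is 2.5 at x = 40, residual 2.5.

r = 2.5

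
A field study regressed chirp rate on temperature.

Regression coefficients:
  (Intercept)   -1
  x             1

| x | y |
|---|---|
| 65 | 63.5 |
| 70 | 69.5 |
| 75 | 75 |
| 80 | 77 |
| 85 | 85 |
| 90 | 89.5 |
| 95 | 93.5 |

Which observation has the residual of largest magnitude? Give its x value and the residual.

x=65: ŷ = -1 + 65 = 64; e = 63.5 − 64 = -0.5
x=70: ŷ = -1 + 70 = 69; e = 69.5 − 69 = 0.5
x=75: ŷ = -1 + 75 = 74; e = 75 − 74 = 1
x=80: ŷ = -1 + 80 = 79; e = 77 − 79 = -2
x=85: ŷ = -1 + 85 = 84; e = 85 − 84 = 1
x=90: ŷ = -1 + 90 = 89; e = 89.5 − 89 = 0.5
x=95: ŷ = -1 + 95 = 94; e = 93.5 − 94 = -0.5
Largest |e| is 2 at x = 80, residual -2.

x = 80, e = -2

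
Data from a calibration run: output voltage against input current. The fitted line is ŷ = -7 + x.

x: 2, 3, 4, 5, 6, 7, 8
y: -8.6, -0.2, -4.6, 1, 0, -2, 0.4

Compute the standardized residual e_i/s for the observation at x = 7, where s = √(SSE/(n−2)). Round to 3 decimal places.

x=2: ŷ = -7 + 2 = -5; e = -8.6 − (-5) = -3.6
x=3: ŷ = -7 + 3 = -4; e = -0.2 − (-4) = 3.8
x=4: ŷ = -7 + 4 = -3; e = -4.6 − (-3) = -1.6
x=5: ŷ = -7 + 5 = -2; e = 1 − (-2) = 3
x=6: ŷ = -7 + 6 = -1; e = 0 − (-1) = 1
x=7: ŷ = -7 + 7 = 0; e = -2 − 0 = -2
x=8: ŷ = -7 + 8 = 1; e = 0.4 − 1 = -0.6
SSE = 12.96 + 14.44 + 2.56 + 9 + 1 + 4 + 0.36 = 44.32
s = √(44.32/5) = 2.97725
e/s = -2 / 2.97725 = -0.672

-0.672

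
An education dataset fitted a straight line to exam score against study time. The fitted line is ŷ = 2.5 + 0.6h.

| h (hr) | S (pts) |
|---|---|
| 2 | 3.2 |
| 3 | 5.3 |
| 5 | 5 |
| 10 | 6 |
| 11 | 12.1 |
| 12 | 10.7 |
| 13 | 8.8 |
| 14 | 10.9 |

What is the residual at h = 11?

ŷ = 2.5 + 0.6·11 = 9.1
r = 12.1 − 9.1 = 3

r = 3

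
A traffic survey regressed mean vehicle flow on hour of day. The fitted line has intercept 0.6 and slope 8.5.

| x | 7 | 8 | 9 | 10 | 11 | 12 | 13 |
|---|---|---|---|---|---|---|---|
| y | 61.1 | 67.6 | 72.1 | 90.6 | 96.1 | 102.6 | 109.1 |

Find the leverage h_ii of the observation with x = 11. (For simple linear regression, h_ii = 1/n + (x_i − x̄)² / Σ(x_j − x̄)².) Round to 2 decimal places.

h = 0.18

x̄ = (7 + 8 + 9 + 10 + 11 + 12 + 13)/7 = 10
Σ(x − x̄)² = 9 + 4 + 1 + 0 + 1 + 4 + 9 = 28
h = 1/7 + (1)²/28 = 0.142857 + 0.0357143 = 0.18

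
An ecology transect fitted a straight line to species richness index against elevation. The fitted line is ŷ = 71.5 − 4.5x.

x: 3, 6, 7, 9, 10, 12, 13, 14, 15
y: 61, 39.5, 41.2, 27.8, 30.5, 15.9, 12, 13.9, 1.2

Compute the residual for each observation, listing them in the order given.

3, -5, 1.2, -3.2, 4, -1.6, -1, 5.4, -2.8

x=3: ŷ = 71.5 − 4.5·3 = 58; e = 61 − 58 = 3
x=6: ŷ = 71.5 − 4.5·6 = 44.5; e = 39.5 − 44.5 = -5
x=7: ŷ = 71.5 − 4.5·7 = 40; e = 41.2 − 40 = 1.2
x=9: ŷ = 71.5 − 4.5·9 = 31; e = 27.8 − 31 = -3.2
x=10: ŷ = 71.5 − 4.5·10 = 26.5; e = 30.5 − 26.5 = 4
x=12: ŷ = 71.5 − 4.5·12 = 17.5; e = 15.9 − 17.5 = -1.6
x=13: ŷ = 71.5 − 4.5·13 = 13; e = 12 − 13 = -1
x=14: ŷ = 71.5 − 4.5·14 = 8.5; e = 13.9 − 8.5 = 5.4
x=15: ŷ = 71.5 − 4.5·15 = 4; e = 1.2 − 4 = -2.8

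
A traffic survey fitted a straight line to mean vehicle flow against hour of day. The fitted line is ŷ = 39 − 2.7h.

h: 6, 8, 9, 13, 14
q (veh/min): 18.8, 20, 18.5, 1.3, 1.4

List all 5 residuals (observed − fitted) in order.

h=6: ŷ = 39 − 2.7·6 = 22.8; e = 18.8 − 22.8 = -4
h=8: ŷ = 39 − 2.7·8 = 17.4; e = 20 − 17.4 = 2.6
h=9: ŷ = 39 − 2.7·9 = 14.7; e = 18.5 − 14.7 = 3.8
h=13: ŷ = 39 − 2.7·13 = 3.9; e = 1.3 − 3.9 = -2.6
h=14: ŷ = 39 − 2.7·14 = 1.2; e = 1.4 − 1.2 = 0.2

-4, 2.6, 3.8, -2.6, 0.2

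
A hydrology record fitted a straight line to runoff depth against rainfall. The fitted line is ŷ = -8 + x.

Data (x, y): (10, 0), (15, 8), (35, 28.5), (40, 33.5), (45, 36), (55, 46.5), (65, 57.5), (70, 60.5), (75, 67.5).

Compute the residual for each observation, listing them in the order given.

x=10: ŷ = -8 + 10 = 2; r = 0 − 2 = -2
x=15: ŷ = -8 + 15 = 7; r = 8 − 7 = 1
x=35: ŷ = -8 + 35 = 27; r = 28.5 − 27 = 1.5
x=40: ŷ = -8 + 40 = 32; r = 33.5 − 32 = 1.5
x=45: ŷ = -8 + 45 = 37; r = 36 − 37 = -1
x=55: ŷ = -8 + 55 = 47; r = 46.5 − 47 = -0.5
x=65: ŷ = -8 + 65 = 57; r = 57.5 − 57 = 0.5
x=70: ŷ = -8 + 70 = 62; r = 60.5 − 62 = -1.5
x=75: ŷ = -8 + 75 = 67; r = 67.5 − 67 = 0.5

-2, 1, 1.5, 1.5, -1, -0.5, 0.5, -1.5, 0.5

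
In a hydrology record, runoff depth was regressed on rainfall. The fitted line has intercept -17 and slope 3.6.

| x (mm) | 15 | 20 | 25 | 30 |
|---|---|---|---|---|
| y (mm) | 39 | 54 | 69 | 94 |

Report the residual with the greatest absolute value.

x=15: ŷ = -17 + 3.6·15 = 37; e = 39 − 37 = 2
x=20: ŷ = -17 + 3.6·20 = 55; e = 54 − 55 = -1
x=25: ŷ = -17 + 3.6·25 = 73; e = 69 − 73 = -4
x=30: ŷ = -17 + 3.6·30 = 91; e = 94 − 91 = 3
Largest |e| is 4 at x = 25, residual -4.

e = -4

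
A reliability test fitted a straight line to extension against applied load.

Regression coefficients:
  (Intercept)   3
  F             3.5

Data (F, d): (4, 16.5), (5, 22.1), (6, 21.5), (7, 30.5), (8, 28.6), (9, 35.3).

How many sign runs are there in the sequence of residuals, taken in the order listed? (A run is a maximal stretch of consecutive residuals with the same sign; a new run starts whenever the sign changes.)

F=4: ŷ = 3 + 3.5·4 = 17; r = 16.5 − 17 = -0.5
F=5: ŷ = 3 + 3.5·5 = 20.5; r = 22.1 − 20.5 = 1.6
F=6: ŷ = 3 + 3.5·6 = 24; r = 21.5 − 24 = -2.5
F=7: ŷ = 3 + 3.5·7 = 27.5; r = 30.5 − 27.5 = 3
F=8: ŷ = 3 + 3.5·8 = 31; r = 28.6 − 31 = -2.4
F=9: ŷ = 3 + 3.5·9 = 34.5; r = 35.3 − 34.5 = 0.8
Signs: − + − + − +
Runs: −×1, +×1, −×1, +×1, −×1, +×1 → 6

6 runs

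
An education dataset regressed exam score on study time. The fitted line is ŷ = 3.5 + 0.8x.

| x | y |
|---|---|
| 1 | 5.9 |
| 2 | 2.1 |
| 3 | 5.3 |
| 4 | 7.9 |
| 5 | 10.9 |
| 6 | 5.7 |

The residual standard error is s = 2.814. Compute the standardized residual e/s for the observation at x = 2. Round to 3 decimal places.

-1.066

ŷ = 3.5 + 0.8·2 = 5.1
e = 2.1 − 5.1 = -3
e/s = -3 / 2.814 = -1.066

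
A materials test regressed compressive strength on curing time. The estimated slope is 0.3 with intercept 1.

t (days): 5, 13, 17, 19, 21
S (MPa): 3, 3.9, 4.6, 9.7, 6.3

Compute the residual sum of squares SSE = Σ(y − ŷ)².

SSE = 13.5

t=5: Ŝ = 1 + 0.3·5 = 2.5; e = 3 − 2.5 = 0.5
t=13: Ŝ = 1 + 0.3·13 = 4.9; e = 3.9 − 4.9 = -1
t=17: Ŝ = 1 + 0.3·17 = 6.1; e = 4.6 − 6.1 = -1.5
t=19: Ŝ = 1 + 0.3·19 = 6.7; e = 9.7 − 6.7 = 3
t=21: Ŝ = 1 + 0.3·21 = 7.3; e = 6.3 − 7.3 = -1
SSE = 0.25 + 1 + 2.25 + 9 + 1 = 13.5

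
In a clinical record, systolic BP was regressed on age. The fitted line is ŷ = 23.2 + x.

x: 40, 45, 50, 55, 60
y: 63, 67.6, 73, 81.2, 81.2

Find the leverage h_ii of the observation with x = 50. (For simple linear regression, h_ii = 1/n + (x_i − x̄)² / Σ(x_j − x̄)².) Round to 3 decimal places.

h = 0.200

x̄ = (40 + 45 + 50 + 55 + 60)/5 = 50
Σ(x − x̄)² = 100 + 25 + 0 + 25 + 100 = 250
h = 1/5 + (0)²/250 = 0.2 + 0 = 0.200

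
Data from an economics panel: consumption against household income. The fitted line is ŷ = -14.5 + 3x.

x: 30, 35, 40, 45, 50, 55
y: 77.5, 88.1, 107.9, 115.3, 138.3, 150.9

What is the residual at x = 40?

ŷ = -14.5 + 3·40 = 105.5
r = 107.9 − 105.5 = 2.4

r = 2.4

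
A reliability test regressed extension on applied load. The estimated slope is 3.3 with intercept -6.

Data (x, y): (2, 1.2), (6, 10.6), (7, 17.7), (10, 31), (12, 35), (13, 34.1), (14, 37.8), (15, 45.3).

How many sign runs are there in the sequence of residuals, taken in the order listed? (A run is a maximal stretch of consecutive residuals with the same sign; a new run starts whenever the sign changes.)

5 runs

x=2: ŷ = -6 + 3.3·2 = 0.6; r = 1.2 − 0.6 = 0.6
x=6: ŷ = -6 + 3.3·6 = 13.8; r = 10.6 − 13.8 = -3.2
x=7: ŷ = -6 + 3.3·7 = 17.1; r = 17.7 − 17.1 = 0.6
x=10: ŷ = -6 + 3.3·10 = 27; r = 31 − 27 = 4
x=12: ŷ = -6 + 3.3·12 = 33.6; r = 35 − 33.6 = 1.4
x=13: ŷ = -6 + 3.3·13 = 36.9; r = 34.1 − 36.9 = -2.8
x=14: ŷ = -6 + 3.3·14 = 40.2; r = 37.8 − 40.2 = -2.4
x=15: ŷ = -6 + 3.3·15 = 43.5; r = 45.3 − 43.5 = 1.8
Signs: + − + + + − − +
Runs: +×1, −×1, +×3, −×2, +×1 → 5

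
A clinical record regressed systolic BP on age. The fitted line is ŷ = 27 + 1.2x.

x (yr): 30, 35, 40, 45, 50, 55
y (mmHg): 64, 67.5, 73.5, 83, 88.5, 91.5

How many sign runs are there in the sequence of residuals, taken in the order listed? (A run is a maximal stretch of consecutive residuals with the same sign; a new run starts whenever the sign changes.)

x=30: ŷ = 27 + 1.2·30 = 63; e = 64 − 63 = 1
x=35: ŷ = 27 + 1.2·35 = 69; e = 67.5 − 69 = -1.5
x=40: ŷ = 27 + 1.2·40 = 75; e = 73.5 − 75 = -1.5
x=45: ŷ = 27 + 1.2·45 = 81; e = 83 − 81 = 2
x=50: ŷ = 27 + 1.2·50 = 87; e = 88.5 − 87 = 1.5
x=55: ŷ = 27 + 1.2·55 = 93; e = 91.5 − 93 = -1.5
Signs: + − − + + −
Runs: +×1, −×2, +×2, −×1 → 4

4 runs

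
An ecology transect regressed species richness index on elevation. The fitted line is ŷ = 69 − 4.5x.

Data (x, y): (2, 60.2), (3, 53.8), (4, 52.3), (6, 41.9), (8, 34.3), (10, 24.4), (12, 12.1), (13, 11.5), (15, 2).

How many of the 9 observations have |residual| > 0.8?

x=2: ŷ = 69 − 4.5·2 = 60; r = 60.2 − 60 = 0.2
x=3: ŷ = 69 − 4.5·3 = 55.5; r = 53.8 − 55.5 = -1.7
x=4: ŷ = 69 − 4.5·4 = 51; r = 52.3 − 51 = 1.3
x=6: ŷ = 69 − 4.5·6 = 42; r = 41.9 − 42 = -0.1
x=8: ŷ = 69 − 4.5·8 = 33; r = 34.3 − 33 = 1.3
x=10: ŷ = 69 − 4.5·10 = 24; r = 24.4 − 24 = 0.4
x=12: ŷ = 69 − 4.5·12 = 15; r = 12.1 − 15 = -2.9
x=13: ŷ = 69 − 4.5·13 = 10.5; r = 11.5 − 10.5 = 1
x=15: ŷ = 69 − 4.5·15 = 1.5; r = 2 − 1.5 = 0.5
|r| > 0.8: x=3 (|r|=1.7), x=4 (|r|=1.3), x=8 (|r|=1.3), x=12 (|r|=2.9), x=13 (|r|=1) → 5

5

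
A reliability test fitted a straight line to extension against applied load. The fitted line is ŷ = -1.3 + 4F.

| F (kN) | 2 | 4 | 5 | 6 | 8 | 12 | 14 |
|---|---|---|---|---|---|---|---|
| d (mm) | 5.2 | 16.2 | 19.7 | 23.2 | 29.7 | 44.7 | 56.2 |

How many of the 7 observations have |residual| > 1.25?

4

F=2: ŷ = -1.3 + 4·2 = 6.7; r = 5.2 − 6.7 = -1.5
F=4: ŷ = -1.3 + 4·4 = 14.7; r = 16.2 − 14.7 = 1.5
F=5: ŷ = -1.3 + 4·5 = 18.7; r = 19.7 − 18.7 = 1
F=6: ŷ = -1.3 + 4·6 = 22.7; r = 23.2 − 22.7 = 0.5
F=8: ŷ = -1.3 + 4·8 = 30.7; r = 29.7 − 30.7 = -1
F=12: ŷ = -1.3 + 4·12 = 46.7; r = 44.7 − 46.7 = -2
F=14: ŷ = -1.3 + 4·14 = 54.7; r = 56.2 − 54.7 = 1.5
|r| > 1.25: F=2 (|r|=1.5), F=4 (|r|=1.5), F=12 (|r|=2), F=14 (|r|=1.5) → 4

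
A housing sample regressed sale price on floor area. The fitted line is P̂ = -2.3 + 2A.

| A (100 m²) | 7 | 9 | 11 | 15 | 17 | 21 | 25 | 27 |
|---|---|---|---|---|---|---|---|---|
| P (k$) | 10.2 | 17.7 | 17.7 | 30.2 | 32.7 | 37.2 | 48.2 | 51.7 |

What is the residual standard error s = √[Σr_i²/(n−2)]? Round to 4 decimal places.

s = 2.0000

A=7: P̂ = -2.3 + 2·7 = 11.7; r = 10.2 − 11.7 = -1.5
A=9: P̂ = -2.3 + 2·9 = 15.7; r = 17.7 − 15.7 = 2
A=11: P̂ = -2.3 + 2·11 = 19.7; r = 17.7 − 19.7 = -2
A=15: P̂ = -2.3 + 2·15 = 27.7; r = 30.2 − 27.7 = 2.5
A=17: P̂ = -2.3 + 2·17 = 31.7; r = 32.7 − 31.7 = 1
A=21: P̂ = -2.3 + 2·21 = 39.7; r = 37.2 − 39.7 = -2.5
A=25: P̂ = -2.3 + 2·25 = 47.7; r = 48.2 − 47.7 = 0.5
A=27: P̂ = -2.3 + 2·27 = 51.7; r = 51.7 − 51.7 = 0
SSE = 2.25 + 4 + 4 + 6.25 + 1 + 6.25 + 0.25 + 0 = 24
s = √(24/6) = √4 ≈ 2.0000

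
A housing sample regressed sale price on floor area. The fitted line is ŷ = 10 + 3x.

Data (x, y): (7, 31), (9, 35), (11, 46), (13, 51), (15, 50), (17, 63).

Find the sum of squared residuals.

x=7: ŷ = 10 + 3·7 = 31; e = 31 − 31 = 0
x=9: ŷ = 10 + 3·9 = 37; e = 35 − 37 = -2
x=11: ŷ = 10 + 3·11 = 43; e = 46 − 43 = 3
x=13: ŷ = 10 + 3·13 = 49; e = 51 − 49 = 2
x=15: ŷ = 10 + 3·15 = 55; e = 50 − 55 = -5
x=17: ŷ = 10 + 3·17 = 61; e = 63 − 61 = 2
SSE = 0 + 4 + 9 + 4 + 25 + 4 = 46

SSE = 46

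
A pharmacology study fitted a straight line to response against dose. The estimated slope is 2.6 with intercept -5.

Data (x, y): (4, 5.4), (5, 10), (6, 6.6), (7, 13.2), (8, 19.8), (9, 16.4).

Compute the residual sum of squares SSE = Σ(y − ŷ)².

x=4: ŷ = -5 + 2.6·4 = 5.4; e = 5.4 − 5.4 = 0
x=5: ŷ = -5 + 2.6·5 = 8; e = 10 − 8 = 2
x=6: ŷ = -5 + 2.6·6 = 10.6; e = 6.6 − 10.6 = -4
x=7: ŷ = -5 + 2.6·7 = 13.2; e = 13.2 − 13.2 = 0
x=8: ŷ = -5 + 2.6·8 = 15.8; e = 19.8 − 15.8 = 4
x=9: ŷ = -5 + 2.6·9 = 18.4; e = 16.4 − 18.4 = -2
SSE = 0 + 4 + 16 + 0 + 16 + 4 = 40

SSE = 40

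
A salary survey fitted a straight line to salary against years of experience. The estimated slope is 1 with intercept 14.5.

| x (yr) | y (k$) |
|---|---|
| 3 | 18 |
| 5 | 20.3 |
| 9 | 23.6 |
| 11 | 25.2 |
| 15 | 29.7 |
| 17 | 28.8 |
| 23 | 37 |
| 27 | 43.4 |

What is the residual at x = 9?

e = 0.1

ŷ = 14.5 + 9 = 23.5
e = 23.6 − 23.5 = 0.1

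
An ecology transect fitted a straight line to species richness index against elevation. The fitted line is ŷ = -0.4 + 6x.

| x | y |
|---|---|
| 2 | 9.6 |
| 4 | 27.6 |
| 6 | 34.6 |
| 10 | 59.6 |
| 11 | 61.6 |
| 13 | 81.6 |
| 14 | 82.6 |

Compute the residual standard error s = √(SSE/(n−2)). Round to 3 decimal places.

x=2: ŷ = -0.4 + 6·2 = 11.6; e = 9.6 − 11.6 = -2
x=4: ŷ = -0.4 + 6·4 = 23.6; e = 27.6 − 23.6 = 4
x=6: ŷ = -0.4 + 6·6 = 35.6; e = 34.6 − 35.6 = -1
x=10: ŷ = -0.4 + 6·10 = 59.6; e = 59.6 − 59.6 = 0
x=11: ŷ = -0.4 + 6·11 = 65.6; e = 61.6 − 65.6 = -4
x=13: ŷ = -0.4 + 6·13 = 77.6; e = 81.6 − 77.6 = 4
x=14: ŷ = -0.4 + 6·14 = 83.6; e = 82.6 − 83.6 = -1
SSE = 4 + 16 + 1 + 0 + 16 + 16 + 1 = 54
s = √(54/5) = √10.8 ≈ 3.286

s = 3.286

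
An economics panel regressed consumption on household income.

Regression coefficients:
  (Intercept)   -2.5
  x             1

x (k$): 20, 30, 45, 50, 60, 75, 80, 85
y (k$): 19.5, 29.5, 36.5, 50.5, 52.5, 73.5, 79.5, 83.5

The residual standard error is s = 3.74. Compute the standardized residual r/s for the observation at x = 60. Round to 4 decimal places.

-1.3369

ŷ = -2.5 + 60 = 57.5
r = 52.5 − 57.5 = -5
r/s = -5 / 3.74 = -1.3369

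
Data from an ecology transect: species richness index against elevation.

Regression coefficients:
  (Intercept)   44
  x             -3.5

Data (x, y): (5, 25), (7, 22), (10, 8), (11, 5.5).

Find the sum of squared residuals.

SSE = 9.5

x=5: ŷ = 44 − 3.5·5 = 26.5; e = 25 − 26.5 = -1.5
x=7: ŷ = 44 − 3.5·7 = 19.5; e = 22 − 19.5 = 2.5
x=10: ŷ = 44 − 3.5·10 = 9; e = 8 − 9 = -1
x=11: ŷ = 44 − 3.5·11 = 5.5; e = 5.5 − 5.5 = 0
SSE = 2.25 + 6.25 + 1 + 0 = 9.5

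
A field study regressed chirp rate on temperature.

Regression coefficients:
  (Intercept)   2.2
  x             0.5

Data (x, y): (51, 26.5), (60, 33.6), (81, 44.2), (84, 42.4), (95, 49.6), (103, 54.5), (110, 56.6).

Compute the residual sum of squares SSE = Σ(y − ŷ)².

SSE = 9.9

x=51: ŷ = 2.2 + 0.5·51 = 27.7; e = 26.5 − 27.7 = -1.2
x=60: ŷ = 2.2 + 0.5·60 = 32.2; e = 33.6 − 32.2 = 1.4
x=81: ŷ = 2.2 + 0.5·81 = 42.7; e = 44.2 − 42.7 = 1.5
x=84: ŷ = 2.2 + 0.5·84 = 44.2; e = 42.4 − 44.2 = -1.8
x=95: ŷ = 2.2 + 0.5·95 = 49.7; e = 49.6 − 49.7 = -0.1
x=103: ŷ = 2.2 + 0.5·103 = 53.7; e = 54.5 − 53.7 = 0.8
x=110: ŷ = 2.2 + 0.5·110 = 57.2; e = 56.6 − 57.2 = -0.6
SSE = 1.44 + 1.96 + 2.25 + 3.24 + 0.01 + 0.64 + 0.36 = 9.9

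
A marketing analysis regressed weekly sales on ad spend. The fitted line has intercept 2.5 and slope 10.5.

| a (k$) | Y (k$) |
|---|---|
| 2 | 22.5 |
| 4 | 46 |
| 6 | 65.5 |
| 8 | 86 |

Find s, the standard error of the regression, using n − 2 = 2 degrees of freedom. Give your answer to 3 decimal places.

s = 1.323

a=2: ŷ = 2.5 + 10.5·2 = 23.5; e = 22.5 − 23.5 = -1
a=4: ŷ = 2.5 + 10.5·4 = 44.5; e = 46 − 44.5 = 1.5
a=6: ŷ = 2.5 + 10.5·6 = 65.5; e = 65.5 − 65.5 = 0
a=8: ŷ = 2.5 + 10.5·8 = 86.5; e = 86 − 86.5 = -0.5
SSE = 1 + 2.25 + 0 + 0.25 = 3.5
s = √(3.5/2) = √1.75 ≈ 1.323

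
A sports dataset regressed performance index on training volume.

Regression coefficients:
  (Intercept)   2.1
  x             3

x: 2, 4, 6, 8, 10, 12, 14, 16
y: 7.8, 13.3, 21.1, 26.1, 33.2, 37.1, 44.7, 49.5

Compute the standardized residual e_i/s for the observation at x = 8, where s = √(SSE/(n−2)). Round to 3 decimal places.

x=2: ŷ = 2.1 + 3·2 = 8.1; e = 7.8 − 8.1 = -0.3
x=4: ŷ = 2.1 + 3·4 = 14.1; e = 13.3 − 14.1 = -0.8
x=6: ŷ = 2.1 + 3·6 = 20.1; e = 21.1 − 20.1 = 1
x=8: ŷ = 2.1 + 3·8 = 26.1; e = 26.1 − 26.1 = 0
x=10: ŷ = 2.1 + 3·10 = 32.1; e = 33.2 − 32.1 = 1.1
x=12: ŷ = 2.1 + 3·12 = 38.1; e = 37.1 − 38.1 = -1
x=14: ŷ = 2.1 + 3·14 = 44.1; e = 44.7 − 44.1 = 0.6
x=16: ŷ = 2.1 + 3·16 = 50.1; e = 49.5 − 50.1 = -0.6
SSE = 0.09 + 0.64 + 1 + 0 + 1.21 + 1 + 0.36 + 0.36 = 4.66
s = √(4.66/6) = 0.881287
e/s = 0 / 0.881287 = 0.000

0.000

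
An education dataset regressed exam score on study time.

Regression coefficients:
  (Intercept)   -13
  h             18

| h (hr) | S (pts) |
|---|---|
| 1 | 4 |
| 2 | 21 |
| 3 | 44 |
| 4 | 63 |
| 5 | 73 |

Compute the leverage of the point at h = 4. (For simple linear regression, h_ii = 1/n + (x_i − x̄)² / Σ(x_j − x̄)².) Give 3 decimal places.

h̄ = (1 + 2 + 3 + 4 + 5)/5 = 3
Σ(h − h̄)² = 4 + 1 + 0 + 1 + 4 = 10
h = 1/5 + (1)²/10 = 0.2 + 0.1 = 0.300

h = 0.300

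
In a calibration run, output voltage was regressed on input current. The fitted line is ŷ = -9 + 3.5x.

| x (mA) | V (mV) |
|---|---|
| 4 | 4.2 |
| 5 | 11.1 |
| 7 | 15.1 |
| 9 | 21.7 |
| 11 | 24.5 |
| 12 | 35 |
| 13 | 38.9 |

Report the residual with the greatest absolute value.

x=4: ŷ = -9 + 3.5·4 = 5; e = 4.2 − 5 = -0.8
x=5: ŷ = -9 + 3.5·5 = 8.5; e = 11.1 − 8.5 = 2.6
x=7: ŷ = -9 + 3.5·7 = 15.5; e = 15.1 − 15.5 = -0.4
x=9: ŷ = -9 + 3.5·9 = 22.5; e = 21.7 − 22.5 = -0.8
x=11: ŷ = -9 + 3.5·11 = 29.5; e = 24.5 − 29.5 = -5
x=12: ŷ = -9 + 3.5·12 = 33; e = 35 − 33 = 2
x=13: ŷ = -9 + 3.5·13 = 36.5; e = 38.9 − 36.5 = 2.4
Largest |e| is 5 at x = 11, residual -5.

e = -5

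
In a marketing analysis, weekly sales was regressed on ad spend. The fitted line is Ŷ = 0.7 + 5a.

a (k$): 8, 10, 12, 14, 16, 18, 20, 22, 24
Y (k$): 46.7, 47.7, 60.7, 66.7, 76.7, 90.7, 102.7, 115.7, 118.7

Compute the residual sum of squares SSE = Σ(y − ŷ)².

a=8: Ŷ = 0.7 + 5·8 = 40.7; r = 46.7 − 40.7 = 6
a=10: Ŷ = 0.7 + 5·10 = 50.7; r = 47.7 − 50.7 = -3
a=12: Ŷ = 0.7 + 5·12 = 60.7; r = 60.7 − 60.7 = 0
a=14: Ŷ = 0.7 + 5·14 = 70.7; r = 66.7 − 70.7 = -4
a=16: Ŷ = 0.7 + 5·16 = 80.7; r = 76.7 − 80.7 = -4
a=18: Ŷ = 0.7 + 5·18 = 90.7; r = 90.7 − 90.7 = 0
a=20: Ŷ = 0.7 + 5·20 = 100.7; r = 102.7 − 100.7 = 2
a=22: Ŷ = 0.7 + 5·22 = 110.7; r = 115.7 − 110.7 = 5
a=24: Ŷ = 0.7 + 5·24 = 120.7; r = 118.7 − 120.7 = -2
SSE = 36 + 9 + 0 + 16 + 16 + 0 + 4 + 25 + 4 = 110

SSE = 110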